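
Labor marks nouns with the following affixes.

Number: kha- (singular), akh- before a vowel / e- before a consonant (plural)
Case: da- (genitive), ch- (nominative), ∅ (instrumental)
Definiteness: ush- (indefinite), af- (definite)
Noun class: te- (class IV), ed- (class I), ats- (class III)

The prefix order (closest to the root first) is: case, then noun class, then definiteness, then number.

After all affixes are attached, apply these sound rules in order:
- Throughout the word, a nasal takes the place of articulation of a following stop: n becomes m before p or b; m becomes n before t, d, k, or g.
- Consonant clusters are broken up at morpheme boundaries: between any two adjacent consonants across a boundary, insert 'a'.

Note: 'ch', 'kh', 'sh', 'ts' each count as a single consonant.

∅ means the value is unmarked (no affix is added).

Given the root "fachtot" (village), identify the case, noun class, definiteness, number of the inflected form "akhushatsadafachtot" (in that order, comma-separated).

genitive, class III, indefinite, plural

Segment: akh-ush-ats-da-fachtot.
case: da- → genitive.
noun class: ats- → class III.
definiteness: ush- → indefinite.
number: akh/e- → plural.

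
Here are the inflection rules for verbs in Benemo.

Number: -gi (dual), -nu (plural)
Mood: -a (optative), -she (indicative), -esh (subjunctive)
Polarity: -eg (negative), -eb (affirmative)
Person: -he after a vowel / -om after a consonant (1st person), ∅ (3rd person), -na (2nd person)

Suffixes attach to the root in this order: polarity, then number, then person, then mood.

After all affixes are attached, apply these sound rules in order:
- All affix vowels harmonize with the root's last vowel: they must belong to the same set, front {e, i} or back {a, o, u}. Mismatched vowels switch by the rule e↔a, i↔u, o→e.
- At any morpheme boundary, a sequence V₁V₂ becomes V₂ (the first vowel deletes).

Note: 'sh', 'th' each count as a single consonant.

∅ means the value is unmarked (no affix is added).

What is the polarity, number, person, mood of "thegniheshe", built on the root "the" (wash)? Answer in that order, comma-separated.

negative, plural, 1st person, indicative

Segment: the-eg-nu-he-she.
polarity: -eg → negative.
number: -nu → plural.
person: -he/om → 1st person.
mood: -she → indicative.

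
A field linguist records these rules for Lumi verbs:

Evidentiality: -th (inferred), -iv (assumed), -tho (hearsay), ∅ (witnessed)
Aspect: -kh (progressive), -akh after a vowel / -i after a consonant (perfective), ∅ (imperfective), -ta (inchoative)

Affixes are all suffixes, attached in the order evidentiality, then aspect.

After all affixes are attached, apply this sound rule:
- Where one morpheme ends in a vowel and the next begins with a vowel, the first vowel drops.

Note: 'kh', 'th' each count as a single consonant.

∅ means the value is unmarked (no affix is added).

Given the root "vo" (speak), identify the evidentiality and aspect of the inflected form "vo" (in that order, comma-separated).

witnessed, imperfective

Segment: vo.
evidentiality: ∅ → witnessed.
aspect: ∅ → imperfective.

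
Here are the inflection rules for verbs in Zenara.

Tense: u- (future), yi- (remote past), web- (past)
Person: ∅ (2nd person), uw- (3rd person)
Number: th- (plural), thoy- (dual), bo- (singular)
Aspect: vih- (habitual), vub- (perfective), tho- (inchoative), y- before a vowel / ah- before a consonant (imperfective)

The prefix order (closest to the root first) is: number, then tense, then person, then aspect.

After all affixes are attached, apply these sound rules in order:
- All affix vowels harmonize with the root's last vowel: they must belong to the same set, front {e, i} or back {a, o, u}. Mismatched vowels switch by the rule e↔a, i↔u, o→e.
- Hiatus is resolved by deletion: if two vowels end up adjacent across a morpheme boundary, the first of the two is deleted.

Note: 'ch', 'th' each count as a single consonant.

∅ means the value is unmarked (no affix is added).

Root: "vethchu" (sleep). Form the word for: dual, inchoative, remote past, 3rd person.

Attach number dual thoy- → thoyvethchu.
Attach tense remote past yi- → yithoyvethchu.
Attach person 3rd person uw- → uwyithoyvethchu.
Attach aspect inchoative tho- → thouwyithoyvethchu.
Apply vowel harmony: thouwyithoyvethchu → thouwyuthoyvethchu.
Apply vowel deletion: thouwyuthoyvethchu → thuwyuthoyvethchu.

thuwyuthoyvethchu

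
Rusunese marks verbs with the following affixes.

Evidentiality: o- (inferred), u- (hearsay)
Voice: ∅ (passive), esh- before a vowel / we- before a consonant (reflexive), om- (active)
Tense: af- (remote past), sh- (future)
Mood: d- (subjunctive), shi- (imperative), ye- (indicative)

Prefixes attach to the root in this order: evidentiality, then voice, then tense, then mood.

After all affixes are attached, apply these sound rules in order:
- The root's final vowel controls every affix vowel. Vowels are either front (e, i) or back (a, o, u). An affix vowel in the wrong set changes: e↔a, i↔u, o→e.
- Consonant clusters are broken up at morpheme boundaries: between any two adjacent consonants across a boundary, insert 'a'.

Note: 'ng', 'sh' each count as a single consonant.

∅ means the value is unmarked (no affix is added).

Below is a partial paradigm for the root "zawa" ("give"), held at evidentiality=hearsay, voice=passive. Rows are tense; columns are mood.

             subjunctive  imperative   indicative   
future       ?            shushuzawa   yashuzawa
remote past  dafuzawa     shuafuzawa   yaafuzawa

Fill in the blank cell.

dashuzawa

Attach evidentiality hearsay u- → uzawa.
voice = passive: zero marking, form stays uzawa.
Attach tense future sh- → shuzawa.
Attach mood subjunctive d- → dshuzawa.
Vowel harmony: no change.
Apply epenthesis: dshuzawa → dashuzawa.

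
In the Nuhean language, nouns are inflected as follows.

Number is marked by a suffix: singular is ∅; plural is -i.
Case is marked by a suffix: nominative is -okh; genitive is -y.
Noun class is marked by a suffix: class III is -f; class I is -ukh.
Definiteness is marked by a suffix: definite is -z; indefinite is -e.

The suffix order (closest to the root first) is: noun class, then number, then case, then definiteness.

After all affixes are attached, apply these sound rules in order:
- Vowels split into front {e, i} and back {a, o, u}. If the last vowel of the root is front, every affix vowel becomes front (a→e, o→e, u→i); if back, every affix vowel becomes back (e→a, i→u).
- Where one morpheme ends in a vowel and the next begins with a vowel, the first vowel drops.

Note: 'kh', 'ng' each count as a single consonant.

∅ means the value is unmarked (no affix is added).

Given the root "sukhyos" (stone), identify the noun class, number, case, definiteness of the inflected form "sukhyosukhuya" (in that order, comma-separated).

class I, plural, genitive, indefinite

Segment: sukhyos-ukh-i-y-e.
noun class: -ukh → class I.
number: -i → plural.
case: -y → genitive.
definiteness: -e → indefinite.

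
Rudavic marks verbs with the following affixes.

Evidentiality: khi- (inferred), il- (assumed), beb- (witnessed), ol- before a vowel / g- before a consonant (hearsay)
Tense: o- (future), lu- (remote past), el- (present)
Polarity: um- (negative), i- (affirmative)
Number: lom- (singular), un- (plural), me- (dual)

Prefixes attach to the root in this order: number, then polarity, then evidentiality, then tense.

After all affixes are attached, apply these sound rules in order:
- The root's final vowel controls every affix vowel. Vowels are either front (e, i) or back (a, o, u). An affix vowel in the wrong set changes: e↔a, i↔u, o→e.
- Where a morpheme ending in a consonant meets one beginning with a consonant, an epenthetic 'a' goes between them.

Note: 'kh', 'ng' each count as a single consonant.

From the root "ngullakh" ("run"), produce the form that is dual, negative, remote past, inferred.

lukhuumamangullakh

Attach number dual me- → mengullakh.
Attach polarity negative um- → ummengullakh.
Attach evidentiality inferred khi- → khiummengullakh.
Attach tense remote past lu- → lukhiummengullakh.
Apply vowel harmony: lukhiummengullakh → lukhuummangullakh.
Apply epenthesis: lukhuummangullakh → lukhuumamangullakh.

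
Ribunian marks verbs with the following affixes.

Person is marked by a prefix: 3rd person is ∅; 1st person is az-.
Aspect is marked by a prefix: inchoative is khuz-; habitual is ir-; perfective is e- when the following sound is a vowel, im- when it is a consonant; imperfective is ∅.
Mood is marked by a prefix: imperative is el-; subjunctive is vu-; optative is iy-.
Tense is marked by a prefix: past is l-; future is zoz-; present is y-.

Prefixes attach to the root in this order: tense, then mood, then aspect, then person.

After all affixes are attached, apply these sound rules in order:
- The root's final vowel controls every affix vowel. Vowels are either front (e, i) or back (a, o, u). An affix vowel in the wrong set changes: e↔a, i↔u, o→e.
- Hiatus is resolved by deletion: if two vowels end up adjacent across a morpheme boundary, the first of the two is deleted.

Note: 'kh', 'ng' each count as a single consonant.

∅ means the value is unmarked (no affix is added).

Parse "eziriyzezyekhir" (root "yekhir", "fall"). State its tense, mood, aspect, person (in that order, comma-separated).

future, optative, habitual, 1st person

Segment: az-ir-iy-zoz-yekhir.
tense: zoz- → future.
mood: iy- → optative.
aspect: ir- → habitual.
person: az- → 1st person.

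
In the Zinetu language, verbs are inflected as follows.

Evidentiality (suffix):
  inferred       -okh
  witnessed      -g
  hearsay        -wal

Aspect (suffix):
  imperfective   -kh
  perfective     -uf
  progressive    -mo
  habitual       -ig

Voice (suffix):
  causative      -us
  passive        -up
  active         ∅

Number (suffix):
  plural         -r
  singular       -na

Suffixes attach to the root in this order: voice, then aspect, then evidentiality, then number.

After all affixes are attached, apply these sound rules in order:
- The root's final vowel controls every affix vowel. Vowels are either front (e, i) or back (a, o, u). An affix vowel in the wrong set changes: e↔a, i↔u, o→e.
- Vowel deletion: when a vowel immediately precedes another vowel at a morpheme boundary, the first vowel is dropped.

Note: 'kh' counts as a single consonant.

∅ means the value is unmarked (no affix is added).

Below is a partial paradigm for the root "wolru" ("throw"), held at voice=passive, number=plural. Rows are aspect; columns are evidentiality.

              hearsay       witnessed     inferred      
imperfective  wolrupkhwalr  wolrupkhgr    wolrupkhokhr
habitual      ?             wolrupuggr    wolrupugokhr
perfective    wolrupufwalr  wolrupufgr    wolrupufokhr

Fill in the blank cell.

wolrupugwalr

Attach voice passive -up → wolruup.
Attach aspect habitual -ig → wolruupig.
Attach evidentiality hearsay -wal → wolruupigwal.
Attach number plural -r → wolruupigwalr.
Apply vowel harmony: wolruupigwalr → wolruupugwalr.
Apply vowel deletion: wolruupugwalr → wolrupugwalr.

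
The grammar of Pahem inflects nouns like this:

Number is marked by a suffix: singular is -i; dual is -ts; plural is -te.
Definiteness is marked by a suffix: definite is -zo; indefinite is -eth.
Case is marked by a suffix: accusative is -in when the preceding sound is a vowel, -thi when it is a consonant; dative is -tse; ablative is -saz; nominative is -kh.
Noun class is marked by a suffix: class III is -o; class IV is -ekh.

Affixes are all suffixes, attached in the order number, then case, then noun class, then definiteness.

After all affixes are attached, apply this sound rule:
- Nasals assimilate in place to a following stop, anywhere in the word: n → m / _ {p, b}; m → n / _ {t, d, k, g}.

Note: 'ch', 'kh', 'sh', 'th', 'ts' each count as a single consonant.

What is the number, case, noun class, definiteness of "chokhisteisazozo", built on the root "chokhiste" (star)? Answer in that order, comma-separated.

singular, ablative, class III, definite

Segment: chokhiste-i-saz-o-zo.
number: -i → singular.
case: -saz → ablative.
noun class: -o → class III.
definiteness: -zo → definite.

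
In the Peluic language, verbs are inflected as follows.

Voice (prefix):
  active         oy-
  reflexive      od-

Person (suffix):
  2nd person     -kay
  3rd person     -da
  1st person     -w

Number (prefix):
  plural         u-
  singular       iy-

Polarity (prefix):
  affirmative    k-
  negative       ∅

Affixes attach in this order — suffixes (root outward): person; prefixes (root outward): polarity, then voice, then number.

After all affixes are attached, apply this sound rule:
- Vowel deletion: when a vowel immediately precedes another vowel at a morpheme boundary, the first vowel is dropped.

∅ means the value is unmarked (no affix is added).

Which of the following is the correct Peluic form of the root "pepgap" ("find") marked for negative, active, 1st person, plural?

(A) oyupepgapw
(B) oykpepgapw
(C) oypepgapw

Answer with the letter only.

polarity = negative: zero marking, form stays pepgap.
Attach voice active oy- → oypepgap.
Attach person 1st person -w → oypepgapw.
Attach number plural u- → uoypepgapw.
Apply vowel deletion: uoypepgapw → oypepgapw.
So the correct form is oypepgapw, option (C).
(B) oykpepgapw is wrong: it uses affirmative instead of negative for polarity.
(A) oyupepgapw is wrong: it has the affixes in the wrong order.

C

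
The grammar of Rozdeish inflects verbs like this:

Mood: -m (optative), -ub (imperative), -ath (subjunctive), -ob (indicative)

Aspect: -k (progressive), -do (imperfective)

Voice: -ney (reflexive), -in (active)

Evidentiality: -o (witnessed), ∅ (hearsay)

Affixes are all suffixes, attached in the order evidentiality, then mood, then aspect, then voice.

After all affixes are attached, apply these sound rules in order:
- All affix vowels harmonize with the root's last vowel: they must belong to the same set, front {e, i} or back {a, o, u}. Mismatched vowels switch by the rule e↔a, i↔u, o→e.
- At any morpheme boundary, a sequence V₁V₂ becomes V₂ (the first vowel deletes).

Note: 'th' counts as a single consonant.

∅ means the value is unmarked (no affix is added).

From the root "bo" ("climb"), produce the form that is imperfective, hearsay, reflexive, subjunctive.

bathdonay

evidentiality = hearsay: zero marking, form stays bo.
Attach mood subjunctive -ath → boath.
Attach aspect imperfective -do → boathdo.
Attach voice reflexive -ney → boathdoney.
Apply vowel harmony: boathdoney → boathdonay.
Apply vowel deletion: boathdonay → bathdonay.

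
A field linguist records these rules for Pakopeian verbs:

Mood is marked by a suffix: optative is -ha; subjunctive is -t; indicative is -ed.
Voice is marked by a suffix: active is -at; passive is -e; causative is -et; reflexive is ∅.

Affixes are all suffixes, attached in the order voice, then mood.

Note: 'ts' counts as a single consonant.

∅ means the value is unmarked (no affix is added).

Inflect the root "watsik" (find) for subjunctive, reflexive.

voice = reflexive: zero marking, form stays watsik.
Attach mood subjunctive -t → watsikt.

watsikt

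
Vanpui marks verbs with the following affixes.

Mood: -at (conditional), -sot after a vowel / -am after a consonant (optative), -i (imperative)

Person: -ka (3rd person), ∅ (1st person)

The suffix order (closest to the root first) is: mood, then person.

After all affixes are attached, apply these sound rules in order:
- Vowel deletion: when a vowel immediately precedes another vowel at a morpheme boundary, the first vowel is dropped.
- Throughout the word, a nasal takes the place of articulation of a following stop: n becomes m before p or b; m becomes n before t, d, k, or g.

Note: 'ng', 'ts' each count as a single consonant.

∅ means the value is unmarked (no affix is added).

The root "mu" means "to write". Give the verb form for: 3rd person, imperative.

Attach mood imperative -i → mui.
Attach person 3rd person -ka → muika.
Apply vowel deletion: muika → mika.
Nasal assimilation: no change.

mika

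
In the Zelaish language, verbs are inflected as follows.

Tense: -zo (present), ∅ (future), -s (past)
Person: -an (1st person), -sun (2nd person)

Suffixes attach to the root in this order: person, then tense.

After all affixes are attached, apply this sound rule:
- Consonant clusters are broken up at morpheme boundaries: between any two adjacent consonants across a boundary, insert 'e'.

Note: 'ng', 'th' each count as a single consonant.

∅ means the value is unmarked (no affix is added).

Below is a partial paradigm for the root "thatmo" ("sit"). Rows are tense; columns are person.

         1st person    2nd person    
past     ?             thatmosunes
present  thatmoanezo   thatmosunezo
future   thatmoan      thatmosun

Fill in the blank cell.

thatmoanes

Attach person 1st person -an → thatmoan.
Attach tense past -s → thatmoans.
Apply epenthesis: thatmoans → thatmoanes.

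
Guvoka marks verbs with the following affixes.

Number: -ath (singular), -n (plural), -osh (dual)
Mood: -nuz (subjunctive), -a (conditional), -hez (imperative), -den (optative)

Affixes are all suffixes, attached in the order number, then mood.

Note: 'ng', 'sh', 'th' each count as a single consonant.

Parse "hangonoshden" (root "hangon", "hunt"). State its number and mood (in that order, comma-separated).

Segment: hangon-osh-den.
number: -osh → dual.
mood: -den → optative.

dual, optative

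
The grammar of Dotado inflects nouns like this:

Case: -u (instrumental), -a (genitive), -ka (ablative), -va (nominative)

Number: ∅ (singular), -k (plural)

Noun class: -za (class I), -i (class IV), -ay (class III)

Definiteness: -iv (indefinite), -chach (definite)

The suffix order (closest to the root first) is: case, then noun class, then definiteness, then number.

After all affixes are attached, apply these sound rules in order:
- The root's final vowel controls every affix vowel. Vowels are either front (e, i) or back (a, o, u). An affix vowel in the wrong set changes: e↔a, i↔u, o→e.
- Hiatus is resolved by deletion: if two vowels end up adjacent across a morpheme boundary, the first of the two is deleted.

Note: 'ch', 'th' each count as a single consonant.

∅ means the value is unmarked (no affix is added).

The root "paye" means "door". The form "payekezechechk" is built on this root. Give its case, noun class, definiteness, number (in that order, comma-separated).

ablative, class I, definite, plural

Segment: paye-ka-za-chach-k.
case: -ka → ablative.
noun class: -za → class I.
definiteness: -chach → definite.
number: -k → plural.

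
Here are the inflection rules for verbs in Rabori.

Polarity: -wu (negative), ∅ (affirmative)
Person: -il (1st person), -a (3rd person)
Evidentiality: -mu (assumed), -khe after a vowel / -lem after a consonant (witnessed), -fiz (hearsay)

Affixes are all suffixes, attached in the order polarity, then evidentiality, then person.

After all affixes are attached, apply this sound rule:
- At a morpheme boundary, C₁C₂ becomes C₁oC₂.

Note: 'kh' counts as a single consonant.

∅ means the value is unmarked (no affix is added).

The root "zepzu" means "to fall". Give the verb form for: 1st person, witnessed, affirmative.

zepzukheil

polarity = affirmative: zero marking, form stays zepzu.
Attach evidentiality witnessed -khe (after vowel 'u') → zepzukhe.
Attach person 1st person -il → zepzukheil.
Epenthesis: no change.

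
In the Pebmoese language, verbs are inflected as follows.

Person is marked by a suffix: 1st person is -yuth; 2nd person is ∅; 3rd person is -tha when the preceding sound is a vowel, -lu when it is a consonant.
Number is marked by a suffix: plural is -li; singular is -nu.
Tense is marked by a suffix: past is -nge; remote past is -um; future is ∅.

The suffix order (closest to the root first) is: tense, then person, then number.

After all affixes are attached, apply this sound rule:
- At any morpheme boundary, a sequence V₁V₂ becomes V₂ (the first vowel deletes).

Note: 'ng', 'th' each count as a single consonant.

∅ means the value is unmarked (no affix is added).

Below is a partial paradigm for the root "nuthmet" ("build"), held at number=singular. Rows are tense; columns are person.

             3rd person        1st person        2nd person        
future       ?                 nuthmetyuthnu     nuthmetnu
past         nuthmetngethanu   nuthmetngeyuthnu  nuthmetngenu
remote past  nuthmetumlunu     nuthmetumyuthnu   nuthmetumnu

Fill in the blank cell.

nuthmetlunu

tense = future: zero marking, form stays nuthmet.
Attach person 3rd person -lu (after consonant 't') → nuthmetlu.
Attach number singular -nu → nuthmetlunu.
Vowel deletion: no change.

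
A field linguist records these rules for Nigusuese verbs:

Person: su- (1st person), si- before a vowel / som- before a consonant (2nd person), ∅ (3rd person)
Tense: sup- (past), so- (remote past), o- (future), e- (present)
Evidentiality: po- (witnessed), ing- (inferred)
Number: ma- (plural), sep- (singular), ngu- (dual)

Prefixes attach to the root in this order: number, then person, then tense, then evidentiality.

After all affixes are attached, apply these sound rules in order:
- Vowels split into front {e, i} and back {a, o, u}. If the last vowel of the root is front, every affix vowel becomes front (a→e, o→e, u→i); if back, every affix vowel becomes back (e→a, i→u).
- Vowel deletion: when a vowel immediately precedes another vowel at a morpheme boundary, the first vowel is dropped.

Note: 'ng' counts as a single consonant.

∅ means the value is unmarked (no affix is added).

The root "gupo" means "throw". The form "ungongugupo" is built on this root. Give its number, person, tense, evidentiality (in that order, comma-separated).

Segment: ing-o-ngu-gupo.
number: ngu- → dual.
person: ∅ → 3rd person.
tense: o- → future.
evidentiality: ing- → inferred.

dual, 3rd person, future, inferred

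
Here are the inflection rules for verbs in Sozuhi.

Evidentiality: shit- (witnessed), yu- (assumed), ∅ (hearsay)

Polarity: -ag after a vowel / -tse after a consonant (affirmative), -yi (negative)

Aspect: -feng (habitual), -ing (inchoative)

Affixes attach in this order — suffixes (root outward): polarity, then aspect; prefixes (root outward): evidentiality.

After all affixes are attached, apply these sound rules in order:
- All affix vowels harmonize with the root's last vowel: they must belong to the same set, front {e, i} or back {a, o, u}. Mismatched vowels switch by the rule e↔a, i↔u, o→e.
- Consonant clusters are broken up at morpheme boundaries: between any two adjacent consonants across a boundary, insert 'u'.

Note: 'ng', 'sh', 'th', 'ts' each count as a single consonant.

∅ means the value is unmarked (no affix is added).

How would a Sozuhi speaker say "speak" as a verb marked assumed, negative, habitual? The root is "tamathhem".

Attach polarity negative -yi → tamathhemyi.
Attach evidentiality assumed yu- → yutamathhemyi.
Attach aspect habitual -feng → yutamathhemyifeng.
Apply vowel harmony: yutamathhemyifeng → yitamathhemyifeng.
Apply epenthesis: yitamathhemyifeng → yitamathhemuyifeng.

yitamathhemuyifeng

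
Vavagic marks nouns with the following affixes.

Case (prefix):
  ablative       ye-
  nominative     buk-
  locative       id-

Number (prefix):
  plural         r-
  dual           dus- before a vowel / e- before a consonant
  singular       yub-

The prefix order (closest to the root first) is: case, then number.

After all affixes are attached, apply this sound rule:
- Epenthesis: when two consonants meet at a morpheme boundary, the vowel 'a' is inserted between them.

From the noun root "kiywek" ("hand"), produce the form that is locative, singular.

Attach case locative id- → idkiywek.
Attach number singular yub- → yubidkiywek.
Apply epenthesis: yubidkiywek → yubidakiywek.

yubidakiywek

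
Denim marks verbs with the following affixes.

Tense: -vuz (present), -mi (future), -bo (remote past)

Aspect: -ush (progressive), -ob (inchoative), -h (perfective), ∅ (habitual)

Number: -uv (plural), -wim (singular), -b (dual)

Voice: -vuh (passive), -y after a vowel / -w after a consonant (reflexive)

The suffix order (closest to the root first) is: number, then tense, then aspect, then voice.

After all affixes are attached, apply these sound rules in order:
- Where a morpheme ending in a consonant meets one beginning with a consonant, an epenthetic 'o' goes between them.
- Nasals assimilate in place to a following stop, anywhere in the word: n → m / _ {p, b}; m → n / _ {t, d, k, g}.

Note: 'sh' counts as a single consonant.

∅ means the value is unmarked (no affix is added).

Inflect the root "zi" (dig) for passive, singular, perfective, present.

ziwimovuzohovuh

Attach number singular -wim → ziwim.
Attach tense present -vuz → ziwimvuz.
Attach aspect perfective -h → ziwimvuzh.
Attach voice passive -vuh → ziwimvuzhvuh.
Apply epenthesis: ziwimvuzhvuh → ziwimovuzohovuh.
Nasal assimilation: no change.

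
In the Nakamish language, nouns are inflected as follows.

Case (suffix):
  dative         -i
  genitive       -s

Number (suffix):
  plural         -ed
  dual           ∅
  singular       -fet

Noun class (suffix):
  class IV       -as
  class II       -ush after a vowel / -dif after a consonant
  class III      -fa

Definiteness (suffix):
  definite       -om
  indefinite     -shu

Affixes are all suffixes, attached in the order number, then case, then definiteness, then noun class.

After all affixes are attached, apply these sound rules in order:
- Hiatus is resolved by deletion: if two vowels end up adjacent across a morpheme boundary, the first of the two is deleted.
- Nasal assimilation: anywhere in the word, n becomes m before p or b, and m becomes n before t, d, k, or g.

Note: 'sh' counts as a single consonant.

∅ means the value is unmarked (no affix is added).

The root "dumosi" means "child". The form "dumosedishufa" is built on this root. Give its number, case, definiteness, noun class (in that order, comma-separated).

Segment: dumosi-ed-i-shu-fa.
number: -ed → plural.
case: -i → dative.
definiteness: -shu → indefinite.
noun class: -fa → class III.

plural, dative, indefinite, class III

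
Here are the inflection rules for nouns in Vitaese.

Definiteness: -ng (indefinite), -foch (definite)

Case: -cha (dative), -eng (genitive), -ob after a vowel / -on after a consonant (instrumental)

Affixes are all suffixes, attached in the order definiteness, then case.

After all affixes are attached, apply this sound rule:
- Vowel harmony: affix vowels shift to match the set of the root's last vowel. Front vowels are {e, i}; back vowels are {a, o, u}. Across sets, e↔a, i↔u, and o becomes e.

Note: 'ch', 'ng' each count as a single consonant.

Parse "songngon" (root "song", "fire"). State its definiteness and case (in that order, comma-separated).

indefinite, instrumental

Segment: song-ng-on.
definiteness: -ng → indefinite.
case: -ob/on → instrumental.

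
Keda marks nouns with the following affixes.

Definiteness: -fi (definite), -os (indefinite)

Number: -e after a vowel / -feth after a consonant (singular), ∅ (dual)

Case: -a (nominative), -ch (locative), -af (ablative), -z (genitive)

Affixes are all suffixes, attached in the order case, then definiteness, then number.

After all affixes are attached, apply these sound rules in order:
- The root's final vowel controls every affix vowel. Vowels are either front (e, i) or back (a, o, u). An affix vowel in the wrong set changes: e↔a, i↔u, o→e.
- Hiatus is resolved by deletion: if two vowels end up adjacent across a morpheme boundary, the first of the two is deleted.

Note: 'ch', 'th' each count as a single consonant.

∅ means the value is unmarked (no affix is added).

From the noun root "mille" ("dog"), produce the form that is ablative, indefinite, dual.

Attach case ablative -af → milleaf.
Attach definiteness indefinite -os → milleafos.
number = dual: zero marking, form stays milleafos.
Apply vowel harmony: milleafos → milleefes.
Apply vowel deletion: milleefes → millefes.

millefes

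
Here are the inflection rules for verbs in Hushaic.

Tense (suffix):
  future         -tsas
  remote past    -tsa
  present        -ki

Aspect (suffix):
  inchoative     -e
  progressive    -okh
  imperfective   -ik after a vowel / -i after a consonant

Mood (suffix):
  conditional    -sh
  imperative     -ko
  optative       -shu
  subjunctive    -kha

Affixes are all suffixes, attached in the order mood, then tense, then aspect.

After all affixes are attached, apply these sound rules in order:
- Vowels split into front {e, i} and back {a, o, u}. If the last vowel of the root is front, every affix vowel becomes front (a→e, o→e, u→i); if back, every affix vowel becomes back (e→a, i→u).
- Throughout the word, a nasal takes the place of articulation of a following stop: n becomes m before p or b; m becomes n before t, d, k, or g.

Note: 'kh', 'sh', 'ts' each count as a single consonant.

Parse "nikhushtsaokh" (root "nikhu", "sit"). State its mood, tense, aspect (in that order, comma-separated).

conditional, remote past, progressive

Segment: nikhu-sh-tsa-okh.
mood: -sh → conditional.
tense: -tsa → remote past.
aspect: -okh → progressive.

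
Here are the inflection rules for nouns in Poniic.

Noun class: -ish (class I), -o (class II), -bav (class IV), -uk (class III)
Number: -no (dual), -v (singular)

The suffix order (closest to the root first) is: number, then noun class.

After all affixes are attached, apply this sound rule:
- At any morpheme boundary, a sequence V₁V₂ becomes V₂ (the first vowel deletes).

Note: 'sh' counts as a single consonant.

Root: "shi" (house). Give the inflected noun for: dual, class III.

Attach number dual -no → shino.
Attach noun class class III -uk → shinouk.
Apply vowel deletion: shinouk → shinuk.

shinuk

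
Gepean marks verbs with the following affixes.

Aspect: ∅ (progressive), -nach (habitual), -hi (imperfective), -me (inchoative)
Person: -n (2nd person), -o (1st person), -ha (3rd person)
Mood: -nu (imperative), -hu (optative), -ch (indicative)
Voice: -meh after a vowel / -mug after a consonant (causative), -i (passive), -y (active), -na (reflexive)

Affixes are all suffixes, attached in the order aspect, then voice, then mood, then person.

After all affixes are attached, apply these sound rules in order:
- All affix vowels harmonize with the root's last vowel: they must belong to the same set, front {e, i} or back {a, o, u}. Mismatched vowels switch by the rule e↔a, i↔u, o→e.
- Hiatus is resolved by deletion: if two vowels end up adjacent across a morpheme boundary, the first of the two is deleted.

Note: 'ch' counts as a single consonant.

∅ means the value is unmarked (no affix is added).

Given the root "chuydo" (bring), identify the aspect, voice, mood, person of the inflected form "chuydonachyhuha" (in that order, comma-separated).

Segment: chuydo-nach-y-hu-ha.
aspect: -nach → habitual.
voice: -y → active.
mood: -hu → optative.
person: -ha → 3rd person.

habitual, active, optative, 3rd person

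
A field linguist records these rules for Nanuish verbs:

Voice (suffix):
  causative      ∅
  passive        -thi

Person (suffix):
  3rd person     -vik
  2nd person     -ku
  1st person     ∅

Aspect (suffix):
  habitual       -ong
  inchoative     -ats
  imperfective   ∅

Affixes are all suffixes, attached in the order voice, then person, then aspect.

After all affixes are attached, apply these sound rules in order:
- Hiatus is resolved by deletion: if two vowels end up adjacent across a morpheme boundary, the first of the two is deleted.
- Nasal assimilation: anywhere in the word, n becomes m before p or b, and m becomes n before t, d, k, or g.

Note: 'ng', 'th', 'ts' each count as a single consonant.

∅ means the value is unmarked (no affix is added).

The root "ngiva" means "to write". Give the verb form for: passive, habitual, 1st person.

ngivathong

Attach voice passive -thi → ngivathi.
person = 1st person: zero marking, form stays ngivathi.
Attach aspect habitual -ong → ngivathiong.
Apply vowel deletion: ngivathiong → ngivathong.
Nasal assimilation: no change.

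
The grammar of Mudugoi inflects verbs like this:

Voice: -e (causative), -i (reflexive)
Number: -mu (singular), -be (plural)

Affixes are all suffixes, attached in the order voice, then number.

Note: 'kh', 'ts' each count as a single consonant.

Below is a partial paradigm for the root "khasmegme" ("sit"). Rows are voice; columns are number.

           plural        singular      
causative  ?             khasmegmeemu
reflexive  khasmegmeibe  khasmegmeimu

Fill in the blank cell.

Attach voice causative -e → khasmegmee.
Attach number plural -be → khasmegmeebe.

khasmegmeebe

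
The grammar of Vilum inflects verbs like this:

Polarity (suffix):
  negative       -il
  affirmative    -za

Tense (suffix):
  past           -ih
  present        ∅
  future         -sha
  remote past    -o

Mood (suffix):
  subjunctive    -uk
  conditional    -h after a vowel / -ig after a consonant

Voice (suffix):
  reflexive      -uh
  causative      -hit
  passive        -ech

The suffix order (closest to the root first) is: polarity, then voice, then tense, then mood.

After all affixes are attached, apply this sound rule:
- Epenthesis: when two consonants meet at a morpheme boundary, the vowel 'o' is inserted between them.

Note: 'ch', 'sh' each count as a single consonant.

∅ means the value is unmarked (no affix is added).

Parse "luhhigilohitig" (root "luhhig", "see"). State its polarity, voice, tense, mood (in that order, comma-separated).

Segment: luhhig-il-hit-ig.
polarity: -il → negative.
voice: -hit → causative.
tense: ∅ → present.
mood: -h/ig → conditional.

negative, causative, present, conditional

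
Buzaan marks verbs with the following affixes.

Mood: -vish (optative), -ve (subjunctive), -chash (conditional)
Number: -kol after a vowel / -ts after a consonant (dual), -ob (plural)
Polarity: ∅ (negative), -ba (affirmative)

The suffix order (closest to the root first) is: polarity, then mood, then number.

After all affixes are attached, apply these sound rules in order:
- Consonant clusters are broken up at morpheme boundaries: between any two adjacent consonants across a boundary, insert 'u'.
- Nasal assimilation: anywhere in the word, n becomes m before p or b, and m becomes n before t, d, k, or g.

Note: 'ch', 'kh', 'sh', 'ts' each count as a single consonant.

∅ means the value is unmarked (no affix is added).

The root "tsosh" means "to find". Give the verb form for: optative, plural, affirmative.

Attach polarity affirmative -ba → tsoshba.
Attach mood optative -vish → tsoshbavish.
Attach number plural -ob → tsoshbavishob.
Apply epenthesis: tsoshbavishob → tsoshubavishob.
Nasal assimilation: no change.

tsoshubavishob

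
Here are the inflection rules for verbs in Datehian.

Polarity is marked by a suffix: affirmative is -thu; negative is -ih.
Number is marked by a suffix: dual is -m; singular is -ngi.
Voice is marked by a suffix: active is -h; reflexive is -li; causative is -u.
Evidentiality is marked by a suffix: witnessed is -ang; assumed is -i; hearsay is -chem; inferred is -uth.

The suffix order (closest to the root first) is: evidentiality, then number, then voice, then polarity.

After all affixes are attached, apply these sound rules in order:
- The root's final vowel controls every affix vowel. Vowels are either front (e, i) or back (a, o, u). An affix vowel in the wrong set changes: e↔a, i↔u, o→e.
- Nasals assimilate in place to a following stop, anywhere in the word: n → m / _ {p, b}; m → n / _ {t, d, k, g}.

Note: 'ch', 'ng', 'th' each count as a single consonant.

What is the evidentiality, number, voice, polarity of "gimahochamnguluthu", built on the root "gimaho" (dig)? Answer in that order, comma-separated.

Segment: gimaho-chem-ngi-li-thu.
evidentiality: -chem → hearsay.
number: -ngi → singular.
voice: -li → reflexive.
polarity: -thu → affirmative.

hearsay, singular, reflexive, affirmative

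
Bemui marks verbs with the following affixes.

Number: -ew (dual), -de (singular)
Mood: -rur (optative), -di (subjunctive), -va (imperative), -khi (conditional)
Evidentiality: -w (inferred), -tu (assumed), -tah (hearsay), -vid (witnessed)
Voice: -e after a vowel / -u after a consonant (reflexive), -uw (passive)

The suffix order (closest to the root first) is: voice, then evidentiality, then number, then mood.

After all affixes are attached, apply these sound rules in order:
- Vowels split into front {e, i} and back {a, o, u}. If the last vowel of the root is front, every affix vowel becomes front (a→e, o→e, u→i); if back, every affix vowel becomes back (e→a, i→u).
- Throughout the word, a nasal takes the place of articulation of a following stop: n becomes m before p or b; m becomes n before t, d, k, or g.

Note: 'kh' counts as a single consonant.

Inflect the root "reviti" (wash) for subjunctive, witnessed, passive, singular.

revitiiwviddedi

Attach voice passive -uw → revitiuw.
Attach evidentiality witnessed -vid → revitiuwvid.
Attach number singular -de → revitiuwvidde.
Attach mood subjunctive -di → revitiuwviddedi.
Apply vowel harmony: revitiuwviddedi → revitiiwviddedi.
Nasal assimilation: no change.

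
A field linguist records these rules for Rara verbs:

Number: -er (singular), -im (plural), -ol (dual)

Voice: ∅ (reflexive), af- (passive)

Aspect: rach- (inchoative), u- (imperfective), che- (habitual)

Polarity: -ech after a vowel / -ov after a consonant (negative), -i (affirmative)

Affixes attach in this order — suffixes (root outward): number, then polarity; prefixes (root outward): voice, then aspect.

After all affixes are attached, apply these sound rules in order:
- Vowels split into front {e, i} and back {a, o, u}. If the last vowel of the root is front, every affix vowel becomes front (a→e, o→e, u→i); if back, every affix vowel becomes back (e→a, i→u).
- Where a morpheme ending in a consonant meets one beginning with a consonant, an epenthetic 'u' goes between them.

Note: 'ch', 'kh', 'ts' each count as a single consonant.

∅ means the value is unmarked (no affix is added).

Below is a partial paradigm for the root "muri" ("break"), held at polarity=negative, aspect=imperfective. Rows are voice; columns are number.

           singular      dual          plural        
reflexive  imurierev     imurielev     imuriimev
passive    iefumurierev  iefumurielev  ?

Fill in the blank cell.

iefumuriimev

Attach number plural -im → muriim.
Attach voice passive af- → afmuriim.
Attach polarity negative -ov (after consonant 'm') → afmuriimov.
Attach aspect imperfective u- → uafmuriimov.
Apply vowel harmony: uafmuriimov → iefmuriimev.
Apply epenthesis: iefmuriimev → iefumuriimev.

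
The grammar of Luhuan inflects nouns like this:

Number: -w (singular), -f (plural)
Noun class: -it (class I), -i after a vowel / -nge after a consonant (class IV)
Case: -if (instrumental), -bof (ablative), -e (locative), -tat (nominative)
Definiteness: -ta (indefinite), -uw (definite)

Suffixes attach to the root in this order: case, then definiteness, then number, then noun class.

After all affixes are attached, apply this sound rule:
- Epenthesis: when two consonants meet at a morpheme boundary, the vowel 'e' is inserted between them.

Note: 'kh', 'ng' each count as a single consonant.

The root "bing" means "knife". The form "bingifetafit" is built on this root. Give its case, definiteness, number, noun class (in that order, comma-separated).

Segment: bing-if-ta-f-it.
case: -if → instrumental.
definiteness: -ta → indefinite.
number: -f → plural.
noun class: -it → class I.

instrumental, indefinite, plural, class I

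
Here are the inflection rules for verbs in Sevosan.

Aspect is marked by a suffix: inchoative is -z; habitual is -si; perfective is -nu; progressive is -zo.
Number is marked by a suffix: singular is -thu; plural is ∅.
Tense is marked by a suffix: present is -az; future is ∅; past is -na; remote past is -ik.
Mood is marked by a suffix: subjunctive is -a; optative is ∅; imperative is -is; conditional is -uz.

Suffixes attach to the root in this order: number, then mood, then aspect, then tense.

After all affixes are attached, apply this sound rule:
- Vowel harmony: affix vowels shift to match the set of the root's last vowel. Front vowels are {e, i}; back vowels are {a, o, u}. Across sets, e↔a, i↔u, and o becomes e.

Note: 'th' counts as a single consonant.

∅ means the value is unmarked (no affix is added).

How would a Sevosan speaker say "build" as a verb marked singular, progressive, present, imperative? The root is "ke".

kethiiszeez

Attach number singular -thu → kethu.
Attach mood imperative -is → kethuis.
Attach aspect progressive -zo → kethuiszo.
Attach tense present -az → kethuiszoaz.
Apply vowel harmony: kethuiszoaz → kethiiszeez.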